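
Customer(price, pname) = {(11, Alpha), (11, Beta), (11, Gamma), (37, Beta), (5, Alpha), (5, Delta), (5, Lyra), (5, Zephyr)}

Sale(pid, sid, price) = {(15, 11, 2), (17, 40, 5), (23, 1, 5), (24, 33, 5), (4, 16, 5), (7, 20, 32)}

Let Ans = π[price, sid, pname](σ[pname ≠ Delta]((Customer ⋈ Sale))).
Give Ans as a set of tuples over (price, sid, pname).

{(5, 1, Alpha), (5, 1, Lyra), (5, 1, Zephyr), (5, 16, Alpha), (5, 16, Lyra), (5, 16, Zephyr), (5, 33, Alpha), (5, 33, Lyra), (5, 33, Zephyr), (5, 40, Alpha), (5, 40, Lyra), (5, 40, Zephyr)}

Joining Customer and Sale on price yields {(5, Alpha, 17, 40), (5, Alpha, 23, 1), (5, Alpha, 24, 33), (5, Alpha, 4, 16), (5, Delta, 17, 40), (5, Delta, 23, 1), (5, Delta, 24, 33), (5, Delta, 4, 16), (5, Lyra, 17, 40), (5, Lyra, 23, 1), (5, Lyra, 24, 33), (5, Lyra, 4, 16), (5, Zephyr, 17, 40), (5, Zephyr, 23, 1), (5, Zephyr, 24, 33), (5, Zephyr, 4, 16)}.
Selection pname ≠ Delta: {(5, Alpha, 17, 40), (5, Alpha, 23, 1), (5, Alpha, 24, 33), (5, Alpha, 4, 16), (5, Lyra, 17, 40), (5, Lyra, 23, 1), (5, Lyra, 24, 33), (5, Lyra, 4, 16), (5, Zephyr, 17, 40), (5, Zephyr, 23, 1), (5, Zephyr, 24, 33), (5, Zephyr, 4, 16)}
Keep only column(s) price, sid, pname: {(5, 1, Alpha), (5, 1, Lyra), (5, 1, Zephyr), (5, 16, Alpha), (5, 16, Lyra), (5, 16, Zephyr), (5, 33, Alpha), (5, 33, Lyra), (5, 33, Zephyr), (5, 40, Alpha), (5, 40, Lyra), (5, 40, Zephyr)}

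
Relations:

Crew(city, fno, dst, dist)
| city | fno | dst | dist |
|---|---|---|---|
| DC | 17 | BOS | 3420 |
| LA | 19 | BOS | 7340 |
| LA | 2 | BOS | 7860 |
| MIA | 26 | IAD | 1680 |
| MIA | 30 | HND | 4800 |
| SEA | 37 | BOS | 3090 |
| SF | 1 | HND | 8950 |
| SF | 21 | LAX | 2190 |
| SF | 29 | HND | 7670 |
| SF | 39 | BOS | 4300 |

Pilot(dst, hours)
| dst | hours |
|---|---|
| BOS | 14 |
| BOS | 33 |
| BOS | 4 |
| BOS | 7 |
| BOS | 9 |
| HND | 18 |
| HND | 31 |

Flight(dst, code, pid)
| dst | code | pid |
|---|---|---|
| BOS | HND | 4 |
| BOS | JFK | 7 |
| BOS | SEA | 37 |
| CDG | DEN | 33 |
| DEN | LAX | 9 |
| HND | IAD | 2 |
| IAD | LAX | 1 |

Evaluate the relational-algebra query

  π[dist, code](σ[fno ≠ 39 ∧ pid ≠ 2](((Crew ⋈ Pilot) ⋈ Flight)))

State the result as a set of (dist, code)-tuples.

{(3090, HND), (3090, JFK), (3090, SEA), (3420, HND), (3420, JFK), (3420, SEA), (7340, HND), (7340, JFK), (7340, SEA), (7860, HND), (7860, JFK), (7860, SEA)}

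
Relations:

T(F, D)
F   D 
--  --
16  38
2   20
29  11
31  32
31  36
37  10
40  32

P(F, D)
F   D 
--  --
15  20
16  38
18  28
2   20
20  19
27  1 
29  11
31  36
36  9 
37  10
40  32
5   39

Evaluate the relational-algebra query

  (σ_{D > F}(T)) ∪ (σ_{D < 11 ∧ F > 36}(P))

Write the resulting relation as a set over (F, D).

{(16, 38), (2, 20), (31, 32), (31, 36), (37, 10)}

Filtering on D > F leaves {(16, 38), (2, 20), (31, 32), (31, 36)}.
Filtering on D < 11 ∧ F > 36 leaves {(37, 10)}.
Union: {(16, 38), (2, 20), (31, 32), (31, 36)} with {(37, 10)} → {(16, 38), (2, 20), (31, 32), (31, 36), (37, 10)}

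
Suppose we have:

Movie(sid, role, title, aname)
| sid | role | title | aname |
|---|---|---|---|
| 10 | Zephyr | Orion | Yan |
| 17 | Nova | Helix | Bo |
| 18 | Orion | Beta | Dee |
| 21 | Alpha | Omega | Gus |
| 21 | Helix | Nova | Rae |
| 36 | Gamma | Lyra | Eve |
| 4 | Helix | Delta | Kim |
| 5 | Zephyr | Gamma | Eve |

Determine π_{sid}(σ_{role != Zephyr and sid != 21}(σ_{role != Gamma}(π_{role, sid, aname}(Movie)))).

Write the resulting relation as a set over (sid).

{17, 18, 4}

π_{role, sid, aname} gives {(Alpha, 21, Gus), (Gamma, 36, Eve), (Helix, 21, Rae), (Helix, 4, Kim), (Nova, 17, Bo), (Orion, 18, Dee), (Zephyr, 10, Yan), (Zephyr, 5, Eve)}.
Filtering on role != Gamma leaves {(Alpha, 21, Gus), (Helix, 21, Rae), (Helix, 4, Kim), (Nova, 17, Bo), (Orion, 18, Dee), (Zephyr, 10, Yan), (Zephyr, 5, Eve)}.
Filtering on role != Zephyr and sid != 21 leaves {(Helix, 4, Kim), (Nova, 17, Bo), (Orion, 18, Dee)}.
π_{sid} gives {17, 18, 4}.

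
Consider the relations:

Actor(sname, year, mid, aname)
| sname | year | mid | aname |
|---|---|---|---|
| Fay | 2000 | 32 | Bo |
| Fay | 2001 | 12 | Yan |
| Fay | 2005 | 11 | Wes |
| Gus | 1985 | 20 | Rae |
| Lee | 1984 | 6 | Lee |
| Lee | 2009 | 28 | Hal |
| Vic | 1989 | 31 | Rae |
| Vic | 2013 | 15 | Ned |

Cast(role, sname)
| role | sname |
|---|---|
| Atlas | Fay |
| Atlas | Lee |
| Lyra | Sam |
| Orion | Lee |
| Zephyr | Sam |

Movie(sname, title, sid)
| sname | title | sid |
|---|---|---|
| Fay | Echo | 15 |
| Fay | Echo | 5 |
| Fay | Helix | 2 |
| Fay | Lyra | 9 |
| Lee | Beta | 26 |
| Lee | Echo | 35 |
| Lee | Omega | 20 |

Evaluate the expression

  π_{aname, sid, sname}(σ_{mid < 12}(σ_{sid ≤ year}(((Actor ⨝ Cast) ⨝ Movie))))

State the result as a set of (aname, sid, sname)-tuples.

{(Lee, 20, Lee), (Lee, 26, Lee), (Lee, 35, Lee), (Wes, 15, Fay), (Wes, 2, Fay), (Wes, 5, Fay), (Wes, 9, Fay)}

Joining Actor and Cast on sname yields {(Fay, 2000, 32, Bo, Atlas), (Fay, 2001, 12, Yan, Atlas), (Fay, 2005, 11, Wes, Atlas), (Lee, 1984, 6, Lee, Atlas), (Lee, 1984, 6, Lee, Orion), (Lee, 2009, 28, Hal, Atlas), (Lee, 2009, 28, Hal, Orion)}.
Joining (Actor ⨝ Cast) and Movie on sname yields {(Fay, 2000, 32, Bo, Atlas, Echo, 15), (Fay, 2000, 32, Bo, Atlas, Echo, 5), (Fay, 2000, 32, Bo, Atlas, Helix, 2), (Fay, 2000, 32, Bo, Atlas, Lyra, 9), (Fay, 2001, 12, Yan, Atlas, Echo, 15), (Fay, 2001, 12, Yan, Atlas, Echo, 5), (Fay, 2001, 12, Yan, Atlas, Helix, 2), (Fay, 2001, 12, Yan, Atlas, Lyra, 9), (Fay, 2005, 11, Wes, Atlas, Echo, 15), (Fay, 2005, 11, Wes, Atlas, Echo, 5), (Fay, 2005, 11, Wes, Atlas, Helix, 2), (Fay, 2005, 11, Wes, Atlas, Lyra, 9), (Lee, 1984, 6, Lee, Atlas, Beta, 26), (Lee, 1984, 6, Lee, Atlas, Echo, 35), (Lee, 1984, 6, Lee, Atlas, Omega, 20), (Lee, 1984, 6, Lee, Orion, Beta, 26), (Lee, 1984, 6, Lee, Orion, Echo, 35), (Lee, 1984, 6, Lee, Orion, Omega, 20), (Lee, 2009, 28, Hal, Atlas, Beta, 26), (Lee, 2009, 28, Hal, Atlas, Echo, 35), (Lee, 2009, 28, Hal, Atlas, Omega, 20), (Lee, 2009, 28, Hal, Orion, Beta, 26), (Lee, 2009, 28, Hal, Orion, Echo, 35), (Lee, 2009, 28, Hal, Orion, Omega, 20)}.
Apply σ_{sid ≤ year}; surviving tuples: {(Fay, 2000, 32, Bo, Atlas, Echo, 15), (Fay, 2000, 32, Bo, Atlas, Echo, 5), (Fay, 2000, 32, Bo, Atlas, Helix, 2), (Fay, 2000, 32, Bo, Atlas, Lyra, 9), (Fay, 2001, 12, Yan, Atlas, Echo, 15), (Fay, 2001, 12, Yan, Atlas, Echo, 5), (Fay, 2001, 12, Yan, Atlas, Helix, 2), (Fay, 2001, 12, Yan, Atlas, Lyra, 9), (Fay, 2005, 11, Wes, Atlas, Echo, 15), (Fay, 2005, 11, Wes, Atlas, Echo, 5), (Fay, 2005, 11, Wes, Atlas, Helix, 2), (Fay, 2005, 11, Wes, Atlas, Lyra, 9), (Lee, 1984, 6, Lee, Atlas, Beta, 26), (Lee, 1984, 6, Lee, Atlas, Echo, 35), (Lee, 1984, 6, Lee, Atlas, Omega, 20), (Lee, 1984, 6, Lee, Orion, Beta, 26), (Lee, 1984, 6, Lee, Orion, Echo, 35), (Lee, 1984, 6, Lee, Orion, Omega, 20), (Lee, 2009, 28, Hal, Atlas, Beta, 26), (Lee, 2009, 28, Hal, Atlas, Echo, 35), (Lee, 2009, 28, Hal, Atlas, Omega, 20), (Lee, 2009, 28, Hal, Orion, Beta, 26), (Lee, 2009, 28, Hal, Orion, Echo, 35), (Lee, 2009, 28, Hal, Orion, Omega, 20)}
Apply σ_{mid < 12}; surviving tuples: {(Fay, 2005, 11, Wes, Atlas, Echo, 15), (Fay, 2005, 11, Wes, Atlas, Echo, 5), (Fay, 2005, 11, Wes, Atlas, Helix, 2), (Fay, 2005, 11, Wes, Atlas, Lyra, 9), (Lee, 1984, 6, Lee, Atlas, Beta, 26), (Lee, 1984, 6, Lee, Atlas, Echo, 35), (Lee, 1984, 6, Lee, Atlas, Omega, 20), (Lee, 1984, 6, Lee, Orion, Beta, 26), (Lee, 1984, 6, Lee, Orion, Echo, 35), (Lee, 1984, 6, Lee, Orion, Omega, 20)}
π[aname, sid, sname]: project onto (aname, sid, sname) (3 duplicate(s) eliminated) → {(Lee, 20, Lee), (Lee, 26, Lee), (Lee, 35, Lee), (Wes, 15, Fay), (Wes, 2, Fay), (Wes, 5, Fay), (Wes, 9, Fay)}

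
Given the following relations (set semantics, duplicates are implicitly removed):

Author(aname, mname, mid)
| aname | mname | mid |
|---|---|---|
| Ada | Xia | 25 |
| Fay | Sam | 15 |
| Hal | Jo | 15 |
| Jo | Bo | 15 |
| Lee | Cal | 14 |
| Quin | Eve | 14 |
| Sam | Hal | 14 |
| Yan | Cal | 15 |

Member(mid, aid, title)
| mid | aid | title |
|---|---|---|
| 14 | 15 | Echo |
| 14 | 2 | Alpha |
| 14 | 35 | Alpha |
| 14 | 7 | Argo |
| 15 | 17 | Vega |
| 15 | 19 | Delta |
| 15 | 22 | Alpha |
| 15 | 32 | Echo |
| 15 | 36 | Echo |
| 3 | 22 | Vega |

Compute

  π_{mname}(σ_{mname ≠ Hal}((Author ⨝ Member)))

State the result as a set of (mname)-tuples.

{Bo, Cal, Eve, Jo, Sam}

Author ⋈ Member (natural join on mid): {(Fay, Sam, 15, 17, Vega), (Fay, Sam, 15, 19, Delta), (Fay, Sam, 15, 22, Alpha), (Fay, Sam, 15, 32, Echo), (Fay, Sam, 15, 36, Echo), (Hal, Jo, 15, 17, Vega), (Hal, Jo, 15, 19, Delta), (Hal, Jo, 15, 22, Alpha), (Hal, Jo, 15, 32, Echo), (Hal, Jo, 15, 36, Echo), (Jo, Bo, 15, 17, Vega), (Jo, Bo, 15, 19, Delta), (Jo, Bo, 15, 22, Alpha), (Jo, Bo, 15, 32, Echo), (Jo, Bo, 15, 36, Echo), (Lee, Cal, 14, 15, Echo), (Lee, Cal, 14, 2, Alpha), (Lee, Cal, 14, 35, Alpha), (Lee, Cal, 14, 7, Argo), (Quin, Eve, 14, 15, Echo), (Quin, Eve, 14, 2, Alpha), (Quin, Eve, 14, 35, Alpha), (Quin, Eve, 14, 7, Argo), (Sam, Hal, 14, 15, Echo), (Sam, Hal, 14, 2, Alpha), (Sam, Hal, 14, 35, Alpha), (Sam, Hal, 14, 7, Argo), (Yan, Cal, 15, 17, Vega), (Yan, Cal, 15, 19, Delta), (Yan, Cal, 15, 22, Alpha), (Yan, Cal, 15, 32, Echo), (Yan, Cal, 15, 36, Echo)}
Apply σ_{mname ≠ Hal}; surviving tuples: {(Fay, Sam, 15, 17, Vega), (Fay, Sam, 15, 19, Delta), (Fay, Sam, 15, 22, Alpha), (Fay, Sam, 15, 32, Echo), (Fay, Sam, 15, 36, Echo), (Hal, Jo, 15, 17, Vega), (Hal, Jo, 15, 19, Delta), (Hal, Jo, 15, 22, Alpha), (Hal, Jo, 15, 32, Echo), (Hal, Jo, 15, 36, Echo), (Jo, Bo, 15, 17, Vega), (Jo, Bo, 15, 19, Delta), (Jo, Bo, 15, 22, Alpha), (Jo, Bo, 15, 32, Echo), (Jo, Bo, 15, 36, Echo), (Lee, Cal, 14, 15, Echo), (Lee, Cal, 14, 2, Alpha), (Lee, Cal, 14, 35, Alpha), (Lee, Cal, 14, 7, Argo), (Quin, Eve, 14, 15, Echo), (Quin, Eve, 14, 2, Alpha), (Quin, Eve, 14, 35, Alpha), (Quin, Eve, 14, 7, Argo), (Yan, Cal, 15, 17, Vega), (Yan, Cal, 15, 19, Delta), (Yan, Cal, 15, 22, Alpha), (Yan, Cal, 15, 32, Echo), (Yan, Cal, 15, 36, Echo)}
Projecting to mname (23 duplicate(s) eliminated): {Bo, Cal, Eve, Jo, Sam}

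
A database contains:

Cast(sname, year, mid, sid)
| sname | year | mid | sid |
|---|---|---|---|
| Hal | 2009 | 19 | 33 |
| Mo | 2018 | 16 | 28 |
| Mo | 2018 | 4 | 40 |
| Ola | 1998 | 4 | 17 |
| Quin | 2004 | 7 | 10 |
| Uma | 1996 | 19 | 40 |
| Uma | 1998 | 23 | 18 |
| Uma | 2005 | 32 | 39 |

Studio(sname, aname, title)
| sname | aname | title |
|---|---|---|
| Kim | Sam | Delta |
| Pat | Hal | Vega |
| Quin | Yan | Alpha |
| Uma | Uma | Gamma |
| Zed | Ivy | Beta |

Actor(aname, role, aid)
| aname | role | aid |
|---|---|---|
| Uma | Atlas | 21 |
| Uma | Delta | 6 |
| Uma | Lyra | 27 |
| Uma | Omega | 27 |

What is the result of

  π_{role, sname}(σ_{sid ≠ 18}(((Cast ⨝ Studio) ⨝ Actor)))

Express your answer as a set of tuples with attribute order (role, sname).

{(Atlas, Uma), (Delta, Uma), (Lyra, Uma), (Omega, Uma)}

Joining Cast and Studio on sname yields {(Quin, 2004, 7, 10, Yan, Alpha), (Uma, 1996, 19, 40, Uma, Gamma), (Uma, 1998, 23, 18, Uma, Gamma), (Uma, 2005, 32, 39, Uma, Gamma)}.
Joining (Cast ⨝ Studio) and Actor on aname yields {(Uma, 1996, 19, 40, Uma, Gamma, Atlas, 21), (Uma, 1996, 19, 40, Uma, Gamma, Delta, 6), (Uma, 1996, 19, 40, Uma, Gamma, Lyra, 27), (Uma, 1996, 19, 40, Uma, Gamma, Omega, 27), (Uma, 1998, 23, 18, Uma, Gamma, Atlas, 21), (Uma, 1998, 23, 18, Uma, Gamma, Delta, 6), (Uma, 1998, 23, 18, Uma, Gamma, Lyra, 27), (Uma, 1998, 23, 18, Uma, Gamma, Omega, 27), (Uma, 2005, 32, 39, Uma, Gamma, Atlas, 21), (Uma, 2005, 32, 39, Uma, Gamma, Delta, 6), (Uma, 2005, 32, 39, Uma, Gamma, Lyra, 27), (Uma, 2005, 32, 39, Uma, Gamma, Omega, 27)}.
Apply σ_{sid ≠ 18}; surviving tuples: {(Uma, 1996, 19, 40, Uma, Gamma, Atlas, 21), (Uma, 1996, 19, 40, Uma, Gamma, Delta, 6), (Uma, 1996, 19, 40, Uma, Gamma, Lyra, 27), (Uma, 1996, 19, 40, Uma, Gamma, Omega, 27), (Uma, 2005, 32, 39, Uma, Gamma, Atlas, 21), (Uma, 2005, 32, 39, Uma, Gamma, Delta, 6), (Uma, 2005, 32, 39, Uma, Gamma, Lyra, 27), (Uma, 2005, 32, 39, Uma, Gamma, Omega, 27)}
π_{role, sname} gives {(Atlas, Uma), (Delta, Uma), (Lyra, Uma), (Omega, Uma)} (4 duplicate(s) eliminated).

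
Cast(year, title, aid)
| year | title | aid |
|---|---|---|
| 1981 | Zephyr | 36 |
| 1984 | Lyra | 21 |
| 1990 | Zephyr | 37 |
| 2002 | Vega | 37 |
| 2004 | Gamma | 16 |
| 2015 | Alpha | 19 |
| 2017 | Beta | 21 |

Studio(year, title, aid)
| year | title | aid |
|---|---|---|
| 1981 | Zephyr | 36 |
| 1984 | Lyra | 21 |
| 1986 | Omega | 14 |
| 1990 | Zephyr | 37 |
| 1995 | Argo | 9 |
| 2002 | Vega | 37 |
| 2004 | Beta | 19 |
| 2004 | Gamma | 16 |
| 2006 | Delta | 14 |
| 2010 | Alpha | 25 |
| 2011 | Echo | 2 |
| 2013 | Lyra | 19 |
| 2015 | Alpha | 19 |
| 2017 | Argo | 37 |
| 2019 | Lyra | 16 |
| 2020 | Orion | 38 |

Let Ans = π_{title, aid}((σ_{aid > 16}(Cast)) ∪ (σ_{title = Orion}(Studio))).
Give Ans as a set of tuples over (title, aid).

σ[aid > 16]: keep tuples satisfying aid > 16 → {(1981, Zephyr, 36), (1984, Lyra, 21), (1990, Zephyr, 37), (2002, Vega, 37), (2015, Alpha, 19), (2017, Beta, 21)}
σ[title = Orion]: keep tuples satisfying title = Orion → {(2020, Orion, 38)}
Union: {(1981, Zephyr, 36), (1984, Lyra, 21), (1990, Zephyr, 37), (2002, Vega, 37), (2015, Alpha, 19), (2017, Beta, 21)} with {(2020, Orion, 38)} → {(1981, Zephyr, 36), (1984, Lyra, 21), (1990, Zephyr, 37), (2002, Vega, 37), (2015, Alpha, 19), (2017, Beta, 21), (2020, Orion, 38)}
π[title, aid]: project onto (title, aid) → {(Alpha, 19), (Beta, 21), (Lyra, 21), (Orion, 38), (Vega, 37), (Zephyr, 36), (Zephyr, 37)}

{(Alpha, 19), (Beta, 21), (Lyra, 21), (Orion, 38), (Vega, 37), (Zephyr, 36), (Zephyr, 37)}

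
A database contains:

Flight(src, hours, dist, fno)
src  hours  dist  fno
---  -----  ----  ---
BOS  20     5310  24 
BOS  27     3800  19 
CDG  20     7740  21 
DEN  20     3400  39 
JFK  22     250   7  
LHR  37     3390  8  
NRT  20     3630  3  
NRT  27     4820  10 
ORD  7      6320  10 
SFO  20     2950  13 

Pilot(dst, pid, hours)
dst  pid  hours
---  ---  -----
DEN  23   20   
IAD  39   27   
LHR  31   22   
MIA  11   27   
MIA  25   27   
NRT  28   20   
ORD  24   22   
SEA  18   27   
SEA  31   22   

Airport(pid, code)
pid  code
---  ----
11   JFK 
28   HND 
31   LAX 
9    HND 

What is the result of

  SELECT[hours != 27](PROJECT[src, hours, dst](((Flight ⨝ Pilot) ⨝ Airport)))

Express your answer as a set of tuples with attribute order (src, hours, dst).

{(BOS, 20, NRT), (CDG, 20, NRT), (DEN, 20, NRT), (JFK, 22, LHR), (JFK, 22, SEA), (NRT, 20, NRT), (SFO, 20, NRT)}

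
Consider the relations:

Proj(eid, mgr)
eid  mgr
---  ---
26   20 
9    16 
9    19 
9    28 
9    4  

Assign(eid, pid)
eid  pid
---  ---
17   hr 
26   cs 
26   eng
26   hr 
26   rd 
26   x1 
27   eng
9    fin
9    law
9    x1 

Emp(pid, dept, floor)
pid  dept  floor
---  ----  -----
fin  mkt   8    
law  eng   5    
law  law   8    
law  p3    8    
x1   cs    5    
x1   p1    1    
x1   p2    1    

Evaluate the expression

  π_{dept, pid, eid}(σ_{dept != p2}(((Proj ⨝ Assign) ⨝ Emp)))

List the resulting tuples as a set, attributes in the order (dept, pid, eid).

Natural join on eid: {(26, 20, cs), (26, 20, eng), (26, 20, hr), (26, 20, rd), (26, 20, x1), (9, 16, fin), (9, 16, law), (9, 16, x1), (9, 19, fin), (9, 19, law), (9, 19, x1), (9, 28, fin), (9, 28, law), (9, 28, x1), (9, 4, fin), (9, 4, law), (9, 4, x1)}
Natural join on pid: {(26, 20, x1, cs, 5), (26, 20, x1, p1, 1), (26, 20, x1, p2, 1), (9, 16, fin, mkt, 8), (9, 16, law, eng, 5), (9, 16, law, law, 8), (9, 16, law, p3, 8), (9, 16, x1, cs, 5), (9, 16, x1, p1, 1), (9, 16, x1, p2, 1), (9, 19, fin, mkt, 8), (9, 19, law, eng, 5), (9, 19, law, law, 8), (9, 19, law, p3, 8), (9, 19, x1, cs, 5), (9, 19, x1, p1, 1), (9, 19, x1, p2, 1), (9, 28, fin, mkt, 8), (9, 28, law, eng, 5), (9, 28, law, law, 8), (9, 28, law, p3, 8), (9, 28, x1, cs, 5), (9, 28, x1, p1, 1), (9, 28, x1, p2, 1), (9, 4, fin, mkt, 8), (9, 4, law, eng, 5), (9, 4, law, law, 8), (9, 4, law, p3, 8), (9, 4, x1, cs, 5), (9, 4, x1, p1, 1), (9, 4, x1, p2, 1)}
Selection dept != p2: {(26, 20, x1, cs, 5), (26, 20, x1, p1, 1), (9, 16, fin, mkt, 8), (9, 16, law, eng, 5), (9, 16, law, law, 8), (9, 16, law, p3, 8), (9, 16, x1, cs, 5), (9, 16, x1, p1, 1), (9, 19, fin, mkt, 8), (9, 19, law, eng, 5), (9, 19, law, law, 8), (9, 19, law, p3, 8), (9, 19, x1, cs, 5), (9, 19, x1, p1, 1), (9, 28, fin, mkt, 8), (9, 28, law, eng, 5), (9, 28, law, law, 8), (9, 28, law, p3, 8), (9, 28, x1, cs, 5), (9, 28, x1, p1, 1), (9, 4, fin, mkt, 8), (9, 4, law, eng, 5), (9, 4, law, law, 8), (9, 4, law, p3, 8), (9, 4, x1, cs, 5), (9, 4, x1, p1, 1)}
Keep only column(s) dept, pid, eid (18 duplicate(s) eliminated): {(cs, x1, 26), (cs, x1, 9), (eng, law, 9), (law, law, 9), (mkt, fin, 9), (p1, x1, 26), (p1, x1, 9), (p3, law, 9)}

{(cs, x1, 26), (cs, x1, 9), (eng, law, 9), (law, law, 9), (mkt, fin, 9), (p1, x1, 26), (p1, x1, 9), (p3, law, 9)}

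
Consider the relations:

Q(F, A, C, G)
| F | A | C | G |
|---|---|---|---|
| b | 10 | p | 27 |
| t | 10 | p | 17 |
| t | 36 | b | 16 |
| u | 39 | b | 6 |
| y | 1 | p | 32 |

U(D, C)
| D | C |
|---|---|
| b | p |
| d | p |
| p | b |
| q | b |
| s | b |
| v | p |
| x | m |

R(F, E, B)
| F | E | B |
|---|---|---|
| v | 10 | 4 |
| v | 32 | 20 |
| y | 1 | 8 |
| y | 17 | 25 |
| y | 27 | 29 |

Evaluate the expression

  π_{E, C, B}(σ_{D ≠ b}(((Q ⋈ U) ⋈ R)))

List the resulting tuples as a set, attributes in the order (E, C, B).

Natural join on C: {(b, 10, p, 27, b), (b, 10, p, 27, d), (b, 10, p, 27, v), (t, 10, p, 17, b), (t, 10, p, 17, d), (t, 10, p, 17, v), (t, 36, b, 16, p), (t, 36, b, 16, q), (t, 36, b, 16, s), (u, 39, b, 6, p), (u, 39, b, 6, q), (u, 39, b, 6, s), (y, 1, p, 32, b), (y, 1, p, 32, d), (y, 1, p, 32, v)}
Natural join on F: {(y, 1, p, 32, b, 1, 8), (y, 1, p, 32, b, 17, 25), (y, 1, p, 32, b, 27, 29), (y, 1, p, 32, d, 1, 8), (y, 1, p, 32, d, 17, 25), (y, 1, p, 32, d, 27, 29), (y, 1, p, 32, v, 1, 8), (y, 1, p, 32, v, 17, 25), (y, 1, p, 32, v, 27, 29)}
σ[D ≠ b]: keep tuples satisfying D ≠ b → {(y, 1, p, 32, d, 1, 8), (y, 1, p, 32, d, 17, 25), (y, 1, p, 32, d, 27, 29), (y, 1, p, 32, v, 1, 8), (y, 1, p, 32, v, 17, 25), (y, 1, p, 32, v, 27, 29)}
π_{E, C, B} gives {(1, p, 8), (17, p, 25), (27, p, 29)} (3 duplicate(s) eliminated).

{(1, p, 8), (17, p, 25), (27, p, 29)}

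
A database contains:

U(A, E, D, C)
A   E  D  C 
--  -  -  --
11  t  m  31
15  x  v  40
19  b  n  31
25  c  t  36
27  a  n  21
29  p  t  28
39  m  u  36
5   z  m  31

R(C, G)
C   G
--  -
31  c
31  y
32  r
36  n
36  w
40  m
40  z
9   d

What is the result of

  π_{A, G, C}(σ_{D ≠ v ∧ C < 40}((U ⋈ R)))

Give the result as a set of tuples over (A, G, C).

Joining U and R on C yields {(11, t, m, 31, c), (11, t, m, 31, y), (15, x, v, 40, m), (15, x, v, 40, z), (19, b, n, 31, c), (19, b, n, 31, y), (25, c, t, 36, n), (25, c, t, 36, w), (39, m, u, 36, n), (39, m, u, 36, w), (5, z, m, 31, c), (5, z, m, 31, y)}.
σ[D ≠ v ∧ C < 40]: keep tuples satisfying D ≠ v ∧ C < 40 → {(11, t, m, 31, c), (11, t, m, 31, y), (19, b, n, 31, c), (19, b, n, 31, y), (25, c, t, 36, n), (25, c, t, 36, w), (39, m, u, 36, n), (39, m, u, 36, w), (5, z, m, 31, c), (5, z, m, 31, y)}
π[A, G, C]: project onto (A, G, C) → {(11, c, 31), (11, y, 31), (19, c, 31), (19, y, 31), (25, n, 36), (25, w, 36), (39, n, 36), (39, w, 36), (5, c, 31), (5, y, 31)}

{(11, c, 31), (11, y, 31), (19, c, 31), (19, y, 31), (25, n, 36), (25, w, 36), (39, n, 36), (39, w, 36), (5, c, 31), (5, y, 31)}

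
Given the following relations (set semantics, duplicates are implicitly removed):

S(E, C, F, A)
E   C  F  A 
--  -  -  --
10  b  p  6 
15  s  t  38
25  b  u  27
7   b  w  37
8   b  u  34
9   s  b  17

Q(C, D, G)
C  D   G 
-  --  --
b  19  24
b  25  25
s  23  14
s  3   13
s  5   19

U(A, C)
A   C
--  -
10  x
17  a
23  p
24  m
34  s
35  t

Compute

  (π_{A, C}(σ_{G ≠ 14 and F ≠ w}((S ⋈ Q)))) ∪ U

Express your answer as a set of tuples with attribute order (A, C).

{(10, x), (17, a), (17, s), (23, p), (24, m), (27, b), (34, b), (34, s), (35, t), (38, s), (6, b)}

Joining S and Q on C yields {(10, b, p, 6, 19, 24), (10, b, p, 6, 25, 25), (15, s, t, 38, 23, 14), (15, s, t, 38, 3, 13), (15, s, t, 38, 5, 19), (25, b, u, 27, 19, 24), (25, b, u, 27, 25, 25), (7, b, w, 37, 19, 24), (7, b, w, 37, 25, 25), (8, b, u, 34, 19, 24), (8, b, u, 34, 25, 25), (9, s, b, 17, 23, 14), (9, s, b, 17, 3, 13), (9, s, b, 17, 5, 19)}.
Filtering on G ≠ 14 and F ≠ w leaves {(10, b, p, 6, 19, 24), (10, b, p, 6, 25, 25), (15, s, t, 38, 3, 13), (15, s, t, 38, 5, 19), (25, b, u, 27, 19, 24), (25, b, u, 27, 25, 25), (8, b, u, 34, 19, 24), (8, b, u, 34, 25, 25), (9, s, b, 17, 3, 13), (9, s, b, 17, 5, 19)}.
π[A, C]: project onto (A, C) (5 duplicate(s) eliminated) → {(17, s), (27, b), (34, b), (38, s), (6, b)}
Taking the union: {(10, x), (17, a), (17, s), (23, p), (24, m), (27, b), (34, b), (34, s), (35, t), (38, s), (6, b)}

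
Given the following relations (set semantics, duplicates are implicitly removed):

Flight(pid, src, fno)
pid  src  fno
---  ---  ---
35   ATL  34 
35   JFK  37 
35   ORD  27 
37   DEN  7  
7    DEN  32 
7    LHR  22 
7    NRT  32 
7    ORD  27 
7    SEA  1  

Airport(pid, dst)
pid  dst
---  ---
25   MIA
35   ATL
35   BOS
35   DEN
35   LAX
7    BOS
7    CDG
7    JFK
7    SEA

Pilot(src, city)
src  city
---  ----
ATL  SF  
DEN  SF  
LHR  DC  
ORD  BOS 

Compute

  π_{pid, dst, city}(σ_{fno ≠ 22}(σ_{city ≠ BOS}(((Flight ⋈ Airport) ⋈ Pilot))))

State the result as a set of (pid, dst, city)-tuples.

{(35, ATL, SF), (35, BOS, SF), (35, DEN, SF), (35, LAX, SF), (7, BOS, SF), (7, CDG, SF), (7, JFK, SF), (7, SEA, SF)}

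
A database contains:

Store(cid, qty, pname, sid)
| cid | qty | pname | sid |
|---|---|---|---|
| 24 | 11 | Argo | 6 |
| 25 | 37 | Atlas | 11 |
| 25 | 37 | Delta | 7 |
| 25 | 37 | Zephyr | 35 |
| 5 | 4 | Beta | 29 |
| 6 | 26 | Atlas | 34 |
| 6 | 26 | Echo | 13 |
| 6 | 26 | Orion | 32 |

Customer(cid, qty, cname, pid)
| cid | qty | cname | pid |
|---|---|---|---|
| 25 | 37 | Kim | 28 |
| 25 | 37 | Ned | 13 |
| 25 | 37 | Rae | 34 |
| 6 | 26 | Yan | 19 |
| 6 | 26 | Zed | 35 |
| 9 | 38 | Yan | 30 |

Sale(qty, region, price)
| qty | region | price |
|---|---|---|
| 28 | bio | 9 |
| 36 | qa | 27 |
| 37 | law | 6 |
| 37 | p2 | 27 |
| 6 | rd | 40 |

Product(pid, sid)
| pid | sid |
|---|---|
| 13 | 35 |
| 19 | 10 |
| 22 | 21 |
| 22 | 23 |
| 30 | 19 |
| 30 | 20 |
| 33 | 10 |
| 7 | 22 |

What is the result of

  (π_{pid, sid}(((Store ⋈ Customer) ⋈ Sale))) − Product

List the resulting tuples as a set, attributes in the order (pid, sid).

Natural join on cid, qty: {(25, 37, Atlas, 11, Kim, 28), (25, 37, Atlas, 11, Ned, 13), (25, 37, Atlas, 11, Rae, 34), (25, 37, Delta, 7, Kim, 28), (25, 37, Delta, 7, Ned, 13), (25, 37, Delta, 7, Rae, 34), (25, 37, Zephyr, 35, Kim, 28), (25, 37, Zephyr, 35, Ned, 13), (25, 37, Zephyr, 35, Rae, 34), (6, 26, Atlas, 34, Yan, 19), (6, 26, Atlas, 34, Zed, 35), (6, 26, Echo, 13, Yan, 19), (6, 26, Echo, 13, Zed, 35), (6, 26, Orion, 32, Yan, 19), (6, 26, Orion, 32, Zed, 35)}
Natural join on qty: {(25, 37, Atlas, 11, Kim, 28, law, 6), (25, 37, Atlas, 11, Kim, 28, p2, 27), (25, 37, Atlas, 11, Ned, 13, law, 6), (25, 37, Atlas, 11, Ned, 13, p2, 27), (25, 37, Atlas, 11, Rae, 34, law, 6), (25, 37, Atlas, 11, Rae, 34, p2, 27), (25, 37, Delta, 7, Kim, 28, law, 6), (25, 37, Delta, 7, Kim, 28, p2, 27), (25, 37, Delta, 7, Ned, 13, law, 6), (25, 37, Delta, 7, Ned, 13, p2, 27), (25, 37, Delta, 7, Rae, 34, law, 6), (25, 37, Delta, 7, Rae, 34, p2, 27), (25, 37, Zephyr, 35, Kim, 28, law, 6), (25, 37, Zephyr, 35, Kim, 28, p2, 27), (25, 37, Zephyr, 35, Ned, 13, law, 6), (25, 37, Zephyr, 35, Ned, 13, p2, 27), (25, 37, Zephyr, 35, Rae, 34, law, 6), (25, 37, Zephyr, 35, Rae, 34, p2, 27)}
Projecting to pid, sid (9 duplicate(s) eliminated): {(13, 11), (13, 35), (13, 7), (28, 11), (28, 35), (28, 7), (34, 11), (34, 35), (34, 7)}
Taking the difference: {(13, 11), (13, 7), (28, 11), (28, 35), (28, 7), (34, 11), (34, 35), (34, 7)}

{(13, 11), (13, 7), (28, 11), (28, 35), (28, 7), (34, 11), (34, 35), (34, 7)}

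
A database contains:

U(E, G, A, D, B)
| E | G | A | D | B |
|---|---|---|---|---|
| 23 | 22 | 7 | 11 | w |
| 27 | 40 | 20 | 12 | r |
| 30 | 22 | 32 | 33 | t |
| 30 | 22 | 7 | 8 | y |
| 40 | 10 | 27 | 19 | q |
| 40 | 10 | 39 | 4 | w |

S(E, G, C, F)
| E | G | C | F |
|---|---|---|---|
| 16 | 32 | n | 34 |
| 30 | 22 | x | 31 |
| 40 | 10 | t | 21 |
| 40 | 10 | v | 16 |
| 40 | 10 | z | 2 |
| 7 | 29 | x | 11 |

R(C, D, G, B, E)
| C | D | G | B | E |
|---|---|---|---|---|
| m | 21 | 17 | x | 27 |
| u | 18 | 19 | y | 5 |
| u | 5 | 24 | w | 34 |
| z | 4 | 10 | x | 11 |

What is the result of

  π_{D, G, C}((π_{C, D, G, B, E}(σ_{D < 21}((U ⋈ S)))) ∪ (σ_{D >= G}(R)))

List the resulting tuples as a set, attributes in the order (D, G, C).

U ⋈ S (natural join on E, G): {(30, 22, 32, 33, t, x, 31), (30, 22, 7, 8, y, x, 31), (40, 10, 27, 19, q, t, 21), (40, 10, 27, 19, q, v, 16), (40, 10, 27, 19, q, z, 2), (40, 10, 39, 4, w, t, 21), (40, 10, 39, 4, w, v, 16), (40, 10, 39, 4, w, z, 2)}
σ[D < 21]: keep tuples satisfying D < 21 → {(30, 22, 7, 8, y, x, 31), (40, 10, 27, 19, q, t, 21), (40, 10, 27, 19, q, v, 16), (40, 10, 27, 19, q, z, 2), (40, 10, 39, 4, w, t, 21), (40, 10, 39, 4, w, v, 16), (40, 10, 39, 4, w, z, 2)}
Projecting to C, D, G, B, E: {(t, 19, 10, q, 40), (t, 4, 10, w, 40), (v, 19, 10, q, 40), (v, 4, 10, w, 40), (x, 8, 22, y, 30), (z, 19, 10, q, 40), (z, 4, 10, w, 40)}
σ[D >= G]: keep tuples satisfying D >= G → {(m, 21, 17, x, 27)}
Taking the union: {(m, 21, 17, x, 27), (t, 19, 10, q, 40), (t, 4, 10, w, 40), (v, 19, 10, q, 40), (v, 4, 10, w, 40), (x, 8, 22, y, 30), (z, 19, 10, q, 40), (z, 4, 10, w, 40)}
Projecting to D, G, C: {(19, 10, t), (19, 10, v), (19, 10, z), (21, 17, m), (4, 10, t), (4, 10, v), (4, 10, z), (8, 22, x)}

{(19, 10, t), (19, 10, v), (19, 10, z), (21, 17, m), (4, 10, t), (4, 10, v), (4, 10, z), (8, 22, x)}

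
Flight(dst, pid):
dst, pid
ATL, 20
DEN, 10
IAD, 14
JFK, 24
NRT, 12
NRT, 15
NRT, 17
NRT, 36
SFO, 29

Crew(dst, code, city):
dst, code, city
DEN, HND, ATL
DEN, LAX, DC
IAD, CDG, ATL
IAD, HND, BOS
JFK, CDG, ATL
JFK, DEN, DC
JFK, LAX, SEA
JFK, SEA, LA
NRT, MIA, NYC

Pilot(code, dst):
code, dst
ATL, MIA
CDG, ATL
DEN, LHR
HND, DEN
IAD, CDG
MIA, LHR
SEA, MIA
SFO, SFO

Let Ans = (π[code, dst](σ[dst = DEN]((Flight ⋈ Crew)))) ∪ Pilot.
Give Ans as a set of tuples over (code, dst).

{(ATL, MIA), (CDG, ATL), (DEN, LHR), (HND, DEN), (IAD, CDG), (LAX, DEN), (MIA, LHR), (SEA, MIA), (SFO, SFO)}

Flight ⋈ Crew (natural join on dst): {(DEN, 10, HND, ATL), (DEN, 10, LAX, DC), (IAD, 14, CDG, ATL), (IAD, 14, HND, BOS), (JFK, 24, CDG, ATL), (JFK, 24, DEN, DC), (JFK, 24, LAX, SEA), (JFK, 24, SEA, LA), (NRT, 12, MIA, NYC), (NRT, 15, MIA, NYC), (NRT, 17, MIA, NYC), (NRT, 36, MIA, NYC)}
Apply σ_{dst = DEN}; surviving tuples: {(DEN, 10, HND, ATL), (DEN, 10, LAX, DC)}
Keep only column(s) code, dst: {(HND, DEN), (LAX, DEN)}
Union: {(HND, DEN), (LAX, DEN)} with {(ATL, MIA), (CDG, ATL), (DEN, LHR), (HND, DEN), (IAD, CDG), (MIA, LHR), (SEA, MIA), (SFO, SFO)} → {(ATL, MIA), (CDG, ATL), (DEN, LHR), (HND, DEN), (IAD, CDG), (LAX, DEN), (MIA, LHR), (SEA, MIA), (SFO, SFO)}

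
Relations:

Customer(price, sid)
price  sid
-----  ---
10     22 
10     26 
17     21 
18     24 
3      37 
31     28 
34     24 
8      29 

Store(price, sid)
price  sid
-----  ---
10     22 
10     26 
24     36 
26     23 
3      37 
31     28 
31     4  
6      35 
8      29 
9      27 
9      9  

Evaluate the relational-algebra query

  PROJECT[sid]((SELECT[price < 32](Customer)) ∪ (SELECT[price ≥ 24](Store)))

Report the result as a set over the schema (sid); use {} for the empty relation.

Filtering on price < 32 leaves {(10, 22), (10, 26), (17, 21), (18, 24), (3, 37), (31, 28), (8, 29)}.
Filtering on price ≥ 24 leaves {(24, 36), (26, 23), (31, 28), (31, 4)}.
Taking the union: {(10, 22), (10, 26), (17, 21), (18, 24), (24, 36), (26, 23), (3, 37), (31, 28), (31, 4), (8, 29)}
Projecting to sid: {21, 22, 23, 24, 26, 28, 29, 36, 37, 4}

{21, 22, 23, 24, 26, 28, 29, 36, 37, 4}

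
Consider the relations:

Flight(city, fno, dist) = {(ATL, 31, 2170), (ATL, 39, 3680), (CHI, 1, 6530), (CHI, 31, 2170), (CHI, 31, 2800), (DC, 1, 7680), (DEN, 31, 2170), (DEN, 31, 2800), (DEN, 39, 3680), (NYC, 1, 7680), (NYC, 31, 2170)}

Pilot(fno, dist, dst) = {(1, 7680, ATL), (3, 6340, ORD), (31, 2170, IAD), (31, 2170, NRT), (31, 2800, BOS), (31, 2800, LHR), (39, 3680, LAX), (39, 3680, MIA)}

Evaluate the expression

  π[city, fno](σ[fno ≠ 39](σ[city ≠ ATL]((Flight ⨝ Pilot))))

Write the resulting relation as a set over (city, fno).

{(CHI, 31), (DC, 1), (DEN, 31), (NYC, 1), (NYC, 31)}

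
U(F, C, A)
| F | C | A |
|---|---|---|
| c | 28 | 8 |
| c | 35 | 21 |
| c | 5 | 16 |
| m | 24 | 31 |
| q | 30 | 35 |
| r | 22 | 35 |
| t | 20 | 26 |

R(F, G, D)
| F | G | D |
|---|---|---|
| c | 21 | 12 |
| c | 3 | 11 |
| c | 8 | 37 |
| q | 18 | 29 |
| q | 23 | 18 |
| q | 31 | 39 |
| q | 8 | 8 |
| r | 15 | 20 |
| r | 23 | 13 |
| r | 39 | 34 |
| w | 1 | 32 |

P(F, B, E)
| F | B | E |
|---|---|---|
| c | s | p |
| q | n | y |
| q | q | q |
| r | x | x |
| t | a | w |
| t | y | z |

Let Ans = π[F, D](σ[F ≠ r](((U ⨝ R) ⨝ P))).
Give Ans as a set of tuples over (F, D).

Natural join on F: {(c, 28, 8, 21, 12), (c, 28, 8, 3, 11), (c, 28, 8, 8, 37), (c, 35, 21, 21, 12), (c, 35, 21, 3, 11), (c, 35, 21, 8, 37), (c, 5, 16, 21, 12), (c, 5, 16, 3, 11), (c, 5, 16, 8, 37), (q, 30, 35, 18, 29), (q, 30, 35, 23, 18), (q, 30, 35, 31, 39), (q, 30, 35, 8, 8), (r, 22, 35, 15, 20), (r, 22, 35, 23, 13), (r, 22, 35, 39, 34)}
Natural join on F: {(c, 28, 8, 21, 12, s, p), (c, 28, 8, 3, 11, s, p), (c, 28, 8, 8, 37, s, p), (c, 35, 21, 21, 12, s, p), (c, 35, 21, 3, 11, s, p), (c, 35, 21, 8, 37, s, p), (c, 5, 16, 21, 12, s, p), (c, 5, 16, 3, 11, s, p), (c, 5, 16, 8, 37, s, p), (q, 30, 35, 18, 29, n, y), (q, 30, 35, 18, 29, q, q), (q, 30, 35, 23, 18, n, y), (q, 30, 35, 23, 18, q, q), (q, 30, 35, 31, 39, n, y), (q, 30, 35, 31, 39, q, q), (q, 30, 35, 8, 8, n, y), (q, 30, 35, 8, 8, q, q), (r, 22, 35, 15, 20, x, x), (r, 22, 35, 23, 13, x, x), (r, 22, 35, 39, 34, x, x)}
Apply σ_{F ≠ r}; surviving tuples: {(c, 28, 8, 21, 12, s, p), (c, 28, 8, 3, 11, s, p), (c, 28, 8, 8, 37, s, p), (c, 35, 21, 21, 12, s, p), (c, 35, 21, 3, 11, s, p), (c, 35, 21, 8, 37, s, p), (c, 5, 16, 21, 12, s, p), (c, 5, 16, 3, 11, s, p), (c, 5, 16, 8, 37, s, p), (q, 30, 35, 18, 29, n, y), (q, 30, 35, 18, 29, q, q), (q, 30, 35, 23, 18, n, y), (q, 30, 35, 23, 18, q, q), (q, 30, 35, 31, 39, n, y), (q, 30, 35, 31, 39, q, q), (q, 30, 35, 8, 8, n, y), (q, 30, 35, 8, 8, q, q)}
π[F, D]: project onto (F, D) (10 duplicate(s) eliminated) → {(c, 11), (c, 12), (c, 37), (q, 18), (q, 29), (q, 39), (q, 8)}

{(c, 11), (c, 12), (c, 37), (q, 18), (q, 29), (q, 39), (q, 8)}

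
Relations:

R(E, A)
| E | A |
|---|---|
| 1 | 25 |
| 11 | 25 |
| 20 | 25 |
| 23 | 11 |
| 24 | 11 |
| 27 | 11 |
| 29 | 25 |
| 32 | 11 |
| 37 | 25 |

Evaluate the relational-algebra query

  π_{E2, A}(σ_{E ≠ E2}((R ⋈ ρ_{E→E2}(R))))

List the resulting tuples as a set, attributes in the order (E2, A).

ρ[E→E2]: schema becomes (E2, A); tuples unchanged.
Natural join on A: {(1, 25, 1), (1, 25, 11), (1, 25, 20), (1, 25, 29), (1, 25, 37), (11, 25, 1), (11, 25, 11), (11, 25, 20), (11, 25, 29), (11, 25, 37), (20, 25, 1), (20, 25, 11), (20, 25, 20), (20, 25, 29), (20, 25, 37), (23, 11, 23), (23, 11, 24), (23, 11, 27), (23, 11, 32), (24, 11, 23), (24, 11, 24), (24, 11, 27), (24, 11, 32), (27, 11, 23), (27, 11, 24), (27, 11, 27), (27, 11, 32), (29, 25, 1), (29, 25, 11), (29, 25, 20), (29, 25, 29), (29, 25, 37), (32, 11, 23), (32, 11, 24), (32, 11, 27), (32, 11, 32), (37, 25, 1), (37, 25, 11), (37, 25, 20), (37, 25, 29), (37, 25, 37)}
σ[E ≠ E2]: keep tuples satisfying E ≠ E2 → {(1, 25, 11), (1, 25, 20), (1, 25, 29), (1, 25, 37), (11, 25, 1), (11, 25, 20), (11, 25, 29), (11, 25, 37), (20, 25, 1), (20, 25, 11), (20, 25, 29), (20, 25, 37), (23, 11, 24), (23, 11, 27), (23, 11, 32), (24, 11, 23), (24, 11, 27), (24, 11, 32), (27, 11, 23), (27, 11, 24), (27, 11, 32), (29, 25, 1), (29, 25, 11), (29, 25, 20), (29, 25, 37), (32, 11, 23), (32, 11, 24), (32, 11, 27), (37, 25, 1), (37, 25, 11), (37, 25, 20), (37, 25, 29)}
Projecting to E2, A (23 duplicate(s) eliminated): {(1, 25), (11, 25), (20, 25), (23, 11), (24, 11), (27, 11), (29, 25), (32, 11), (37, 25)}

{(1, 25), (11, 25), (20, 25), (23, 11), (24, 11), (27, 11), (29, 25), (32, 11), (37, 25)}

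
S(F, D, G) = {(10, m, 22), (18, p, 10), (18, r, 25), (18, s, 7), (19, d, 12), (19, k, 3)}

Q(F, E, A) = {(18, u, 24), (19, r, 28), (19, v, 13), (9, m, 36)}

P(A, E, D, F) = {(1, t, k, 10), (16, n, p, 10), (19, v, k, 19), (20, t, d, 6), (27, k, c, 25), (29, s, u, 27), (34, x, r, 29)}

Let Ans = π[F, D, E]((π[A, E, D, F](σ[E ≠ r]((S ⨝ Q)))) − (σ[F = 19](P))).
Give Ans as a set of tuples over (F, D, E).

{(18, p, u), (18, r, u), (18, s, u), (19, d, v), (19, k, v)}

Joining S and Q on F yields {(18, p, 10, u, 24), (18, r, 25, u, 24), (18, s, 7, u, 24), (19, d, 12, r, 28), (19, d, 12, v, 13), (19, k, 3, r, 28), (19, k, 3, v, 13)}.
Filtering on E ≠ r leaves {(18, p, 10, u, 24), (18, r, 25, u, 24), (18, s, 7, u, 24), (19, d, 12, v, 13), (19, k, 3, v, 13)}.
π_{A, E, D, F} gives {(13, v, d, 19), (13, v, k, 19), (24, u, p, 18), (24, u, r, 18), (24, u, s, 18)}.
Filtering on F = 19 leaves {(19, v, k, 19)}.
Taking the difference: {(13, v, d, 19), (13, v, k, 19), (24, u, p, 18), (24, u, r, 18), (24, u, s, 18)}
π_{F, D, E} gives {(18, p, u), (18, r, u), (18, s, u), (19, d, v), (19, k, v)}.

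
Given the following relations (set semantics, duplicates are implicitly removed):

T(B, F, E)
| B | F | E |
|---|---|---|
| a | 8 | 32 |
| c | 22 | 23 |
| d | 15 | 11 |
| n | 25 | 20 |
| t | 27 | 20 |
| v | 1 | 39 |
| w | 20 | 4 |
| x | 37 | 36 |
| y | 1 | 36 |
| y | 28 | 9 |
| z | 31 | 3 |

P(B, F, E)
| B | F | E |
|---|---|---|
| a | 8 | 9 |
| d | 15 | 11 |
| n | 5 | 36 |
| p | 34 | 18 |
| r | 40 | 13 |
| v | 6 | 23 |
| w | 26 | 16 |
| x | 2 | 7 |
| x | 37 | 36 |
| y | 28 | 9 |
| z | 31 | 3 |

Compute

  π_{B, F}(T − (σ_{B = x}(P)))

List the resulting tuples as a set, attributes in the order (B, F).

σ[B = x]: keep tuples satisfying B = x → {(x, 2, 7), (x, 37, 36)}
Taking the difference: {(a, 8, 32), (c, 22, 23), (d, 15, 11), (n, 25, 20), (t, 27, 20), (v, 1, 39), (w, 20, 4), (y, 1, 36), (y, 28, 9), (z, 31, 3)}
Keep only column(s) B, F: {(a, 8), (c, 22), (d, 15), (n, 25), (t, 27), (v, 1), (w, 20), (y, 1), (y, 28), (z, 31)}

{(a, 8), (c, 22), (d, 15), (n, 25), (t, 27), (v, 1), (w, 20), (y, 1), (y, 28), (z, 31)}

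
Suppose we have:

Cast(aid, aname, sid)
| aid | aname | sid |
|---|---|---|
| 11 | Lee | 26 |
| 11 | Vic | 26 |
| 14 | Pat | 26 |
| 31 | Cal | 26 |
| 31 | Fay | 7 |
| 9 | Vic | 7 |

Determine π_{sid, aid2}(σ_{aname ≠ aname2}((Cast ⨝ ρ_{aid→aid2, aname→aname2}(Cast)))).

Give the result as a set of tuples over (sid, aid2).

{(26, 11), (26, 14), (26, 31), (7, 31), (7, 9)}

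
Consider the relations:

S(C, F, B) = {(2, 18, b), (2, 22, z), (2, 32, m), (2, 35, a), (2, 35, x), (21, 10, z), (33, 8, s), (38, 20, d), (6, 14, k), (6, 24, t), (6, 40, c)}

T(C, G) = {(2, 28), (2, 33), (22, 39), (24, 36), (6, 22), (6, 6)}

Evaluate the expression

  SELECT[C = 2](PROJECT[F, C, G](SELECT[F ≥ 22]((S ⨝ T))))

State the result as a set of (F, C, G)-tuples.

Natural join on C: {(2, 18, b, 28), (2, 18, b, 33), (2, 22, z, 28), (2, 22, z, 33), (2, 32, m, 28), (2, 32, m, 33), (2, 35, a, 28), (2, 35, a, 33), (2, 35, x, 28), (2, 35, x, 33), (6, 14, k, 22), (6, 14, k, 6), (6, 24, t, 22), (6, 24, t, 6), (6, 40, c, 22), (6, 40, c, 6)}
Filtering on F ≥ 22 leaves {(2, 22, z, 28), (2, 22, z, 33), (2, 32, m, 28), (2, 32, m, 33), (2, 35, a, 28), (2, 35, a, 33), (2, 35, x, 28), (2, 35, x, 33), (6, 24, t, 22), (6, 24, t, 6), (6, 40, c, 22), (6, 40, c, 6)}.
Keep only column(s) F, C, G (2 duplicate(s) eliminated): {(22, 2, 28), (22, 2, 33), (24, 6, 22), (24, 6, 6), (32, 2, 28), (32, 2, 33), (35, 2, 28), (35, 2, 33), (40, 6, 22), (40, 6, 6)}
Filtering on C = 2 leaves {(22, 2, 28), (22, 2, 33), (32, 2, 28), (32, 2, 33), (35, 2, 28), (35, 2, 33)}.

{(22, 2, 28), (22, 2, 33), (32, 2, 28), (32, 2, 33), (35, 2, 28), (35, 2, 33)}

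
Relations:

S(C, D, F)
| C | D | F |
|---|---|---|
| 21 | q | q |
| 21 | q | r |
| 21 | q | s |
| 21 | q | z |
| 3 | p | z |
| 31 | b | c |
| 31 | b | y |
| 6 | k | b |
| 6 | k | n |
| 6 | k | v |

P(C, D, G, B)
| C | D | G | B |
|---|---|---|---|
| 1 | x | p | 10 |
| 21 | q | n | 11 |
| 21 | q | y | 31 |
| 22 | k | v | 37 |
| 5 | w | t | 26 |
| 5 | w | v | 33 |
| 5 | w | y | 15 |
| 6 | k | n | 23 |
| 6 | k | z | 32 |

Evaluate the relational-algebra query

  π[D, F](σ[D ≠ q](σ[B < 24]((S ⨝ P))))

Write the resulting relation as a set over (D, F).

Joining S and P on C, D yields {(21, q, q, n, 11), (21, q, q, y, 31), (21, q, r, n, 11), (21, q, r, y, 31), (21, q, s, n, 11), (21, q, s, y, 31), (21, q, z, n, 11), (21, q, z, y, 31), (6, k, b, n, 23), (6, k, b, z, 32), (6, k, n, n, 23), (6, k, n, z, 32), (6, k, v, n, 23), (6, k, v, z, 32)}.
Apply σ_{B < 24}; surviving tuples: {(21, q, q, n, 11), (21, q, r, n, 11), (21, q, s, n, 11), (21, q, z, n, 11), (6, k, b, n, 23), (6, k, n, n, 23), (6, k, v, n, 23)}
Apply σ_{D ≠ q}; surviving tuples: {(6, k, b, n, 23), (6, k, n, n, 23), (6, k, v, n, 23)}
Projecting to D, F: {(k, b), (k, n), (k, v)}

{(k, b), (k, n), (k, v)}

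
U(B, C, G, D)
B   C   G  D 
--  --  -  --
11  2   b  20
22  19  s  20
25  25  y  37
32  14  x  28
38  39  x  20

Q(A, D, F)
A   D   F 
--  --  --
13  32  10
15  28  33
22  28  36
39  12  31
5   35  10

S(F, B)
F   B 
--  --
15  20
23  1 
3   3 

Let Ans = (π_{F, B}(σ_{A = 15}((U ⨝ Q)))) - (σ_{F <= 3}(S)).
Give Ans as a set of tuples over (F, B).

Joining U and Q on D yields {(32, 14, x, 28, 15, 33), (32, 14, x, 28, 22, 36)}.
Filtering on A = 15 leaves {(32, 14, x, 28, 15, 33)}.
π_{F, B} gives {(33, 32)}.
Filtering on F <= 3 leaves {(3, 3)}.
Difference: {(33, 32)} with {(3, 3)} → {(33, 32)}

{(33, 32)}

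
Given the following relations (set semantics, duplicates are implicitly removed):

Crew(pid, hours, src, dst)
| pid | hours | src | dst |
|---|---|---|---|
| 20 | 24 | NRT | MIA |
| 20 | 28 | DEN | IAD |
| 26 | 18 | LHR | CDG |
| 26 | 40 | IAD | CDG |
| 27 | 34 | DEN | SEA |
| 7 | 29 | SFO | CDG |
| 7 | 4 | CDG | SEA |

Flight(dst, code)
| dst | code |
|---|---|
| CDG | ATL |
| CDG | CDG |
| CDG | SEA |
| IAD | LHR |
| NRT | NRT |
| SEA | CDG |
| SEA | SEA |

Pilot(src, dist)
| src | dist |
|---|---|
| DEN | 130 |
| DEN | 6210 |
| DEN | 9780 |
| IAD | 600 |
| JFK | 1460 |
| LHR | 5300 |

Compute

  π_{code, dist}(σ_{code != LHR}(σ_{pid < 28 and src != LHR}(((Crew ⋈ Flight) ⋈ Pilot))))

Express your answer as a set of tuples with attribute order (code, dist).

Natural join on dst: {(20, 28, DEN, IAD, LHR), (26, 18, LHR, CDG, ATL), (26, 18, LHR, CDG, CDG), (26, 18, LHR, CDG, SEA), (26, 40, IAD, CDG, ATL), (26, 40, IAD, CDG, CDG), (26, 40, IAD, CDG, SEA), (27, 34, DEN, SEA, CDG), (27, 34, DEN, SEA, SEA), (7, 29, SFO, CDG, ATL), (7, 29, SFO, CDG, CDG), (7, 29, SFO, CDG, SEA), (7, 4, CDG, SEA, CDG), (7, 4, CDG, SEA, SEA)}
Natural join on src: {(20, 28, DEN, IAD, LHR, 130), (20, 28, DEN, IAD, LHR, 6210), (20, 28, DEN, IAD, LHR, 9780), (26, 18, LHR, CDG, ATL, 5300), (26, 18, LHR, CDG, CDG, 5300), (26, 18, LHR, CDG, SEA, 5300), (26, 40, IAD, CDG, ATL, 600), (26, 40, IAD, CDG, CDG, 600), (26, 40, IAD, CDG, SEA, 600), (27, 34, DEN, SEA, CDG, 130), (27, 34, DEN, SEA, CDG, 6210), (27, 34, DEN, SEA, CDG, 9780), (27, 34, DEN, SEA, SEA, 130), (27, 34, DEN, SEA, SEA, 6210), (27, 34, DEN, SEA, SEA, 9780)}
σ[pid < 28 and src != LHR]: keep tuples satisfying pid < 28 and src != LHR → {(20, 28, DEN, IAD, LHR, 130), (20, 28, DEN, IAD, LHR, 6210), (20, 28, DEN, IAD, LHR, 9780), (26, 40, IAD, CDG, ATL, 600), (26, 40, IAD, CDG, CDG, 600), (26, 40, IAD, CDG, SEA, 600), (27, 34, DEN, SEA, CDG, 130), (27, 34, DEN, SEA, CDG, 6210), (27, 34, DEN, SEA, CDG, 9780), (27, 34, DEN, SEA, SEA, 130), (27, 34, DEN, SEA, SEA, 6210), (27, 34, DEN, SEA, SEA, 9780)}
σ[code != LHR]: keep tuples satisfying code != LHR → {(26, 40, IAD, CDG, ATL, 600), (26, 40, IAD, CDG, CDG, 600), (26, 40, IAD, CDG, SEA, 600), (27, 34, DEN, SEA, CDG, 130), (27, 34, DEN, SEA, CDG, 6210), (27, 34, DEN, SEA, CDG, 9780), (27, 34, DEN, SEA, SEA, 130), (27, 34, DEN, SEA, SEA, 6210), (27, 34, DEN, SEA, SEA, 9780)}
Keep only column(s) code, dist: {(ATL, 600), (CDG, 130), (CDG, 600), (CDG, 6210), (CDG, 9780), (SEA, 130), (SEA, 600), (SEA, 6210), (SEA, 9780)}

{(ATL, 600), (CDG, 130), (CDG, 600), (CDG, 6210), (CDG, 9780), (SEA, 130), (SEA, 600), (SEA, 6210), (SEA, 9780)}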